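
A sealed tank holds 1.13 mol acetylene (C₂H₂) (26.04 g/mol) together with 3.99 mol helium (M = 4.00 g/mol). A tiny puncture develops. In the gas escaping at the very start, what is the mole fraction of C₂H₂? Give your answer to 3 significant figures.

0.0999

The effusion rate of species i is ∝ p_i/√M_i ∝ n_i/√M_i.
So x_C₂H₂ in the escaping gas = (n_C₂H₂/√M_C₂H₂) / Σ(n_i/√M_i)
= (1.13/√26.04) / (1.13/√26.04 + 3.99/√4.00) = 0.2214/(0.2214 + 1.995) = 0.0999.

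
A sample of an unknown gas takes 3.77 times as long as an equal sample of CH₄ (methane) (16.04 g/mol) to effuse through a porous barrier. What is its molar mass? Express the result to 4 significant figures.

By Graham's law, t_X/t_CH₄ = √(M_X/M_CH₄).
3.77 = √(M_X/16.04)
M_X = 16.04 × 3.77² = 16.04 × 14.21 = 228.0 g/mol

228.0 g/mol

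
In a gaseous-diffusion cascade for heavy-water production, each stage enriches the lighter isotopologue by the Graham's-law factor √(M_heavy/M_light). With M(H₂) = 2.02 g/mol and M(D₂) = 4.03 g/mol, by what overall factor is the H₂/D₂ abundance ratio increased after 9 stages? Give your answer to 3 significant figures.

22.4

The single-stage factor is √(M_heavy/M_light), so 9 stages give [√(4.03/2.02)]^9 = (4.03/2.02)^(9/2).
= 1.99505^(9/2) = 22.4.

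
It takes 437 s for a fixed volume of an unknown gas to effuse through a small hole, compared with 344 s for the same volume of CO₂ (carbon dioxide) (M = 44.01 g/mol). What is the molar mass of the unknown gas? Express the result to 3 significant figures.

71.0 g/mol

From Graham's law, t_X/t_CO₂ = √(M_X/M_CO₂).
437/344 = 1.270 = √(M_X/44.01)
M_X = 44.01 × 1.270² = 44.01 × 1.614 = 71.0 g/mol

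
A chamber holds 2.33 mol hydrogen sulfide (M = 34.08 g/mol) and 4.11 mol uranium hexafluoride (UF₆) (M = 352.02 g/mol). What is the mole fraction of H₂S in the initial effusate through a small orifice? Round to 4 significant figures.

0.6456

Effusion rate of each component ∝ n_i/√M_i (partial pressure × 1/√M).
Mole fraction of H₂S in the effusate = (n_H₂S/√M_H₂S) / (n_H₂S/√M_H₂S + n_UF₆/√M_UF₆)
= (2.33/√34.08) / (2.33/√34.08 + 4.11/√352.02) = 0.3991/(0.3991 + 0.2191) = 0.6456.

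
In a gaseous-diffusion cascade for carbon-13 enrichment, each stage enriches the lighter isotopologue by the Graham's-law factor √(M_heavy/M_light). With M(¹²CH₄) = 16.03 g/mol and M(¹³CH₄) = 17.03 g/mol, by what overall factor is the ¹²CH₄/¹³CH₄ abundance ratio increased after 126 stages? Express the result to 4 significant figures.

After 126 stages the ratio has grown by (√(17.03/16.03))^126 = (17.03/16.03)^(126/2).
= 1.06238^63 = 45.26.

45.26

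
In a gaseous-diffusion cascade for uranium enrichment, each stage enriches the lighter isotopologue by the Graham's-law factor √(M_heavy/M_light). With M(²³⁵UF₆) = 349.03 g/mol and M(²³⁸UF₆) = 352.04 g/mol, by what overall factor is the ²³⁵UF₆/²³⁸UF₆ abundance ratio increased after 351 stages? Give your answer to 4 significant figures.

Overall factor = α^351 with α = √(352.04/349.03), i.e. (352.04/349.03)^(351/2).
= 1.00862^(351/2) = 4.513.

4.513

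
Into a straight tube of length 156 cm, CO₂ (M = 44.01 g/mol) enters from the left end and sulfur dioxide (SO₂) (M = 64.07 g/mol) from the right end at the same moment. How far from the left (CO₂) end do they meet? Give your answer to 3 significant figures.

85.3 cm

Distances travelled in equal time are proportional to diffusion rates, so d_CO₂/d_SO₂ = √(M_SO₂/M_CO₂) = √(64.07/44.01) = 1.207.
With d_CO₂ + d_SO₂ = 156 cm, d_SO₂ = 156/(1 + 1.207) = 70.70 cm.
d_CO₂ = 156 − 70.70 = 85.3 cm.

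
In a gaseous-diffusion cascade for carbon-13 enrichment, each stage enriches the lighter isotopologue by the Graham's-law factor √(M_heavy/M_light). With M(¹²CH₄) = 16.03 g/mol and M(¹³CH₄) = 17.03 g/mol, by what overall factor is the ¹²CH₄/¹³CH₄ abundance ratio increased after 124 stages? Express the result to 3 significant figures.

The single-stage factor is √(M_heavy/M_light), so 124 stages give [√(17.03/16.03)]^124 = (17.03/16.03)^(124/2).
= 1.06238^62 = 42.6.

42.6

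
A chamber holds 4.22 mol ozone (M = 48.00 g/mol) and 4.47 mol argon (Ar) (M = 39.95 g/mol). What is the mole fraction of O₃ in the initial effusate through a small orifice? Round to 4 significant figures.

0.4627

Rate_i ∝ x_i/√M_i (Graham's law weighted by mole fraction), so the effusate composition follows n_i/√M_i.
Mole fraction of O₃ in the effusate = (n_O₃/√M_O₃) / (n_O₃/√M_O₃ + n_Ar/√M_Ar)
= (4.22/√48.00) / (4.22/√48.00 + 4.47/√39.95) = 0.6091/(0.6091 + 0.7072) = 0.4627.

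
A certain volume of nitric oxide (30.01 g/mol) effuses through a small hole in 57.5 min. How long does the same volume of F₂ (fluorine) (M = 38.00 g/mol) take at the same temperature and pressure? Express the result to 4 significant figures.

Using Graham's law: t_F₂/t_NO = √(M_F₂/M_NO) = √(38.00/30.01) = √1.266 = 1.125.
So the time for F₂ is 57.5 × 1.125 = 64.70 min.

64.70 min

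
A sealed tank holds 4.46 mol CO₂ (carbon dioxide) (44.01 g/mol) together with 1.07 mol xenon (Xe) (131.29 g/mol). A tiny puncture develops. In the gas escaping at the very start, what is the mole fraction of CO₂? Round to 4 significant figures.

Each component's effusion rate ∝ (its partial pressure)·(1/√M) ∝ n_i/√M_i.
So x_CO₂ in the escaping gas = (n_CO₂/√M_CO₂) / Σ(n_i/√M_i)
= (4.46/√44.01) / (4.46/√44.01 + 1.07/√131.29) = 0.6723/(0.6723 + 0.09338) = 0.8780.

0.8780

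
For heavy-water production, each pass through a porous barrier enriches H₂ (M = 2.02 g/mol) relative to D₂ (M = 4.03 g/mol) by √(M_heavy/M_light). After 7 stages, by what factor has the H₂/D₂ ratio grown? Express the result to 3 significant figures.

Each stage multiplies the ratio by α = √(4.03/2.02), so after 7 stages the overall factor is α^7 = (4.03/2.02)^(7/2).
= 1.99505^(7/2) = 11.2.

11.2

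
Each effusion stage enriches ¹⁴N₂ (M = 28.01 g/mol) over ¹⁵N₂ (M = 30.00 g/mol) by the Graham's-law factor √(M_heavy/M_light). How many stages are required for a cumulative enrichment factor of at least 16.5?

With α = √(30.00/28.01) per stage, ln α = ½ ln(1.07105) = 0.03432.
Need α^N ≥ 16.5 ⇒ N ≥ ln(16.5) / ln α = 2.803 / 0.03432 = 81.69.
So at least 82 stages are needed.

82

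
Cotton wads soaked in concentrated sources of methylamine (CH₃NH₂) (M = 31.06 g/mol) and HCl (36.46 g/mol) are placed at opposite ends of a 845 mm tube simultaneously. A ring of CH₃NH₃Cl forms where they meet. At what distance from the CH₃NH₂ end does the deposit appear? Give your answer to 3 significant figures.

439 mm

In equal time, each gas travels a distance ∝ its rate ∝ 1/√M, so d_CH₃NH₂/d_HCl = √(M_HCl/M_CH₃NH₂) = √(36.46/31.06) = 1.083.
With d_CH₃NH₂ + d_HCl = 845 mm, d_HCl = 845/(1 + 1.083) = 405.6 mm.
d_CH₃NH₂ = 845 − 405.6 = 439 mm.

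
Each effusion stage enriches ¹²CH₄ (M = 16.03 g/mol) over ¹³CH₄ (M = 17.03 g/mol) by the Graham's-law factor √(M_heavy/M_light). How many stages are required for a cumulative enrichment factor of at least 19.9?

99

Single-stage factor α = √(17.03/16.03), so ln α = ½ ln(1.06238) = 0.03026.
Need α^N ≥ 19.9 ⇒ N ≥ ln(19.9) / ln α = 2.991 / 0.03026 = 98.84.
Minimum whole number of stages: N = 99.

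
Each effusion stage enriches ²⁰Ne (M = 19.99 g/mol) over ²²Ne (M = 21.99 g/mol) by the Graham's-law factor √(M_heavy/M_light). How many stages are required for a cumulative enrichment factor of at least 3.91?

29

Single-stage factor α = √(21.99/19.99), so ln α = ½ ln(1.10005) = 0.04768.
Need α^N ≥ 3.91 ⇒ N ≥ ln(3.91) / ln α = 1.364 / 0.04768 = 28.60.
Rounding up, N = 29 stages.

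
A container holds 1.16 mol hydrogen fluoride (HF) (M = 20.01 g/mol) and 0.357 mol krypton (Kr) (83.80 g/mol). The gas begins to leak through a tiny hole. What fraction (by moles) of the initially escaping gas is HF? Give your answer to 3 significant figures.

Each component's effusion rate ∝ (its partial pressure)·(1/√M) ∝ n_i/√M_i.
Mole fraction of HF in the effusate = (n_HF/√M_HF) / (n_HF/√M_HF + n_Kr/√M_Kr)
= (1.16/√20.01) / (1.16/√20.01 + 0.357/√83.80) = 0.2593/(0.2593 + 0.03900) = 0.869.

0.869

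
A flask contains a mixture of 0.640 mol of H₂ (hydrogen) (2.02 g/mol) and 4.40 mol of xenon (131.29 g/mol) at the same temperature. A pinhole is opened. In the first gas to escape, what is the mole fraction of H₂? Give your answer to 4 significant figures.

Rate_i ∝ x_i/√M_i (Graham's law weighted by mole fraction), so the effusate composition follows n_i/√M_i.
So x_H₂ in the escaping gas = (n_H₂/√M_H₂) / Σ(n_i/√M_i)
= (0.640/√2.02) / (0.640/√2.02 + 4.40/√131.29) = 0.4503/(0.4503 + 0.3840) = 0.5397.

0.5397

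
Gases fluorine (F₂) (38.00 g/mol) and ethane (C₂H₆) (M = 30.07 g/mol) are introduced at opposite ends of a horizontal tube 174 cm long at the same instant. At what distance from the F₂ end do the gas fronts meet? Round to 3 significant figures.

81.9 cm

The fronts meet when d_F₂ + d_C₂H₆ = L with d_F₂/d_C₂H₆ = √(M_C₂H₆/M_F₂) (Graham's law). Here √(M_C₂H₆/M_F₂) = √(30.07/38.00) = 0.8896.
With d_F₂ + d_C₂H₆ = 174 cm, d_C₂H₆ = 174/(1 + 0.8896) = 92.08 cm.
d_F₂ = 174 − 92.08 = 81.9 cm.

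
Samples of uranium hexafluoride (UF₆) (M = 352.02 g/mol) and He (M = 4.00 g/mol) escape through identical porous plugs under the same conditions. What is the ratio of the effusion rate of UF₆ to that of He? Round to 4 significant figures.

0.1066

Using Graham's law: rate_UF₆/rate_He = √(M_He/M_UF₆) = √(4.00/352.02) = √0.01136 = 0.1066.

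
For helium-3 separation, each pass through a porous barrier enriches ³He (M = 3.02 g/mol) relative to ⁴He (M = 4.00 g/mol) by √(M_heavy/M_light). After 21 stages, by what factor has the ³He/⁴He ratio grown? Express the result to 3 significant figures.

Overall factor = α^21 with α = √(4.00/3.02), i.e. (4.00/3.02)^(21/2).
= 1.32450^(21/2) = 19.1.

19.1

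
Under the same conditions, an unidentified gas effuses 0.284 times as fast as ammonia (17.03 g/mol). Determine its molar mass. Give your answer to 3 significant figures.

By Graham's law, rate_X/rate_NH₃ = √(M_NH₃/M_X).
0.284 = √(17.03/M_X)
M_X = 17.03 / 0.284² = 17.03 / 0.08066 = 211 g/mol

211 g/mol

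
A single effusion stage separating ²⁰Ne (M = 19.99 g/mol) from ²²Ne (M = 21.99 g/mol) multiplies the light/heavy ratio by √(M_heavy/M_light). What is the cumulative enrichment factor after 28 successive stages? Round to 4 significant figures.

After 28 stages the ratio has grown by (√(21.99/19.99))^28 = (21.99/19.99)^(28/2).
= 1.10005^14 = 3.800.

3.800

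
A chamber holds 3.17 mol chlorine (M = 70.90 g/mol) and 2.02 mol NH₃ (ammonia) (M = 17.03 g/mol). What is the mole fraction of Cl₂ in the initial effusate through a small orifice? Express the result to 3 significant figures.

Rate_i ∝ x_i/√M_i (Graham's law weighted by mole fraction), so the effusate composition follows n_i/√M_i.
x_Cl₂(eff) = (n_Cl₂/√M_Cl₂) / (n_Cl₂/√M_Cl₂ + n_NH₃/√M_NH₃)
= (3.17/√70.90) / (3.17/√70.90 + 2.02/√17.03) = 0.3765/(0.3765 + 0.4895) = 0.435.

0.435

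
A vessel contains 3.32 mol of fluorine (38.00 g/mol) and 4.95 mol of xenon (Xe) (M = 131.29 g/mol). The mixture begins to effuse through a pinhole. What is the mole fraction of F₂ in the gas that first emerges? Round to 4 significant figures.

The effusion rate of species i is ∝ p_i/√M_i ∝ n_i/√M_i.
x_F₂(eff) = (n_F₂/√M_F₂) / (n_F₂/√M_F₂ + n_Xe/√M_Xe)
= (3.32/√38.00) / (3.32/√38.00 + 4.95/√131.29) = 0.5386/(0.5386 + 0.4320) = 0.5549.

0.5549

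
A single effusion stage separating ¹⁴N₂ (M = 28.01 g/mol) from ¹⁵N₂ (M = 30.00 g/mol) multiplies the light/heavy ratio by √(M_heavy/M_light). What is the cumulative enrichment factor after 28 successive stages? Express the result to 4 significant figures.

2.614

After 28 stages the ratio has grown by (√(30.00/28.01))^28 = (30.00/28.01)^(28/2).
= 1.07105^14 = 2.614.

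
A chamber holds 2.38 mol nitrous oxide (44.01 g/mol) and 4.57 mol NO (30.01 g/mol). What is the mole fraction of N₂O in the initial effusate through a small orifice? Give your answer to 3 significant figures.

Effusion rate of each component ∝ n_i/√M_i (partial pressure × 1/√M).
x_N₂O(eff) = (n_N₂O/√M_N₂O) / (n_N₂O/√M_N₂O + n_NO/√M_NO)
= (2.38/√44.01) / (2.38/√44.01 + 4.57/√30.01) = 0.3588/(0.3588 + 0.8342) = 0.301.

0.301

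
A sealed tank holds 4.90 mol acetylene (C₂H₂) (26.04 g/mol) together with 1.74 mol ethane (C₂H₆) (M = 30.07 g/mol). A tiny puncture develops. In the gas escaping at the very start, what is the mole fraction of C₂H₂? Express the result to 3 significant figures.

Rate_i ∝ x_i/√M_i (Graham's law weighted by mole fraction), so the effusate composition follows n_i/√M_i.
So x_C₂H₂ in the escaping gas = (n_C₂H₂/√M_C₂H₂) / Σ(n_i/√M_i)
= (4.90/√26.04) / (4.90/√26.04 + 1.74/√30.07) = 0.9602/(0.9602 + 0.3173) = 0.752.

0.752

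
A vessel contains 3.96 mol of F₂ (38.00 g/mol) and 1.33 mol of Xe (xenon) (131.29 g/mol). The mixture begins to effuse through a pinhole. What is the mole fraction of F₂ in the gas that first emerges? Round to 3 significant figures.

The effusion rate of species i is ∝ p_i/√M_i ∝ n_i/√M_i.
x_F₂(eff) = (n_F₂/√M_F₂) / (n_F₂/√M_F₂ + n_Xe/√M_Xe)
= (3.96/√38.00) / (3.96/√38.00 + 1.33/√131.29) = 0.6424/(0.6424 + 0.1161) = 0.847.

0.847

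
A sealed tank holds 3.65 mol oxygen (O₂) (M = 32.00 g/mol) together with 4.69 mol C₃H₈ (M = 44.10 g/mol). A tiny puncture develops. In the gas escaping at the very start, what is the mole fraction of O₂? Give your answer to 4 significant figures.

Each component's effusion rate ∝ (its partial pressure)·(1/√M) ∝ n_i/√M_i.
Mole fraction of O₂ in the effusate = (n_O₂/√M_O₂) / (n_O₂/√M_O₂ + n_C₃H₈/√M_C₃H₈)
= (3.65/√32.00) / (3.65/√32.00 + 4.69/√44.10) = 0.6452/(0.6452 + 0.7062) = 0.4774.

0.4774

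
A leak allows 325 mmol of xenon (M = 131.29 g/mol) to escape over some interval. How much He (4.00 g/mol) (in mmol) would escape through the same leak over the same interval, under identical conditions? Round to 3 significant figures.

1860 mmol

By Graham's law, rate_He/rate_Xe = √(M_Xe/M_He) = √(131.29/4.00) = √32.82 = 5.729.
So the amount for He is 325 × 5.729 = 1860 mmol.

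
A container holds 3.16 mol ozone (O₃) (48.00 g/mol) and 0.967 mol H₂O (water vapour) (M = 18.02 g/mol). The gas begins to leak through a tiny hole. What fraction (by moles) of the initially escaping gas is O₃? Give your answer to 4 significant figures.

The effusion rate of species i is ∝ p_i/√M_i ∝ n_i/√M_i.
x_O₃(eff) = (n_O₃/√M_O₃) / (n_O₃/√M_O₃ + n_H₂O/√M_H₂O)
= (3.16/√48.00) / (3.16/√48.00 + 0.967/√18.02) = 0.4561/(0.4561 + 0.2278) = 0.6669.

0.6669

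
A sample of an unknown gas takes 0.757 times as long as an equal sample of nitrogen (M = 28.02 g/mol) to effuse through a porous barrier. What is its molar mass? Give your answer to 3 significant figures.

16.1 g/mol

From Graham's law, t_X/t_N₂ = √(M_X/M_N₂).
0.757 = √(M_X/28.02)
M_X = 28.02 × 0.757² = 28.02 × 0.5730 = 16.1 g/mol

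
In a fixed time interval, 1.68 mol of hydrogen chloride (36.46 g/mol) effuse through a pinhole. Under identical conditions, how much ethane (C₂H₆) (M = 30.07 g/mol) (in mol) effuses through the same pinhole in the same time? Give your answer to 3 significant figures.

1.85 mol

Since effusion rate ∝ 1/√M, rate_C₂H₆/rate_HCl = √(M_HCl/M_C₂H₆) = √(36.46/30.07) = √1.213 = 1.101.
So the amount for C₂H₆ is 1.68 × 1.101 = 1.85 mol.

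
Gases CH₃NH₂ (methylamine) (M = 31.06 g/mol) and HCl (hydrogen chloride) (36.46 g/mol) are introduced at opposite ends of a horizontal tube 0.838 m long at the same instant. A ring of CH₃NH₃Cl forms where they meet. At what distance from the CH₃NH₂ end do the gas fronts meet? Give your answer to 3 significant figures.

0.436 m

Distances travelled in equal time are proportional to diffusion rates, so d_CH₃NH₂/d_HCl = √(M_HCl/M_CH₃NH₂) = √(36.46/31.06) = 1.083.
With d_CH₃NH₂ + d_HCl = 0.838 m, d_HCl = 0.838/(1 + 1.083) = 0.4022 m.
d_CH₃NH₂ = 0.838 − 0.4022 = 0.436 m.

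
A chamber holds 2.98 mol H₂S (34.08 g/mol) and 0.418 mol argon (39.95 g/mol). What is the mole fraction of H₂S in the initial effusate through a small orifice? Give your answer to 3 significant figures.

0.885

The effusion rate of species i is ∝ p_i/√M_i ∝ n_i/√M_i.
So x_H₂S in the escaping gas = (n_H₂S/√M_H₂S) / Σ(n_i/√M_i)
= (2.98/√34.08) / (2.98/√34.08 + 0.418/√39.95) = 0.5105/(0.5105 + 0.06613) = 0.885.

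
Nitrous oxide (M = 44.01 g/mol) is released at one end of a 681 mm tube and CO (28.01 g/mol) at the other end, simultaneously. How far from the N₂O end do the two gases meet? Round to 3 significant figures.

302 mm

In equal time, each gas travels a distance ∝ its rate ∝ 1/√M, so d_N₂O/d_CO = √(M_CO/M_N₂O) = √(28.01/44.01) = 0.7978.
With d_N₂O + d_CO = 681 mm, d_CO = 681/(1 + 0.7978) = 378.8 mm.
d_N₂O = 681 − 378.8 = 302 mm.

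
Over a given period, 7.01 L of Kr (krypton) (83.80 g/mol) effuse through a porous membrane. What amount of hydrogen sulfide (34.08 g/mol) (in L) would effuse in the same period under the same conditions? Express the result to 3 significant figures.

Graham's law gives rate_H₂S/rate_Kr = √(M_Kr/M_H₂S) = √(83.80/34.08) = √2.459 = 1.568.
So the volume for H₂S is 7.01 × 1.568 = 11.0 L.

11.0 L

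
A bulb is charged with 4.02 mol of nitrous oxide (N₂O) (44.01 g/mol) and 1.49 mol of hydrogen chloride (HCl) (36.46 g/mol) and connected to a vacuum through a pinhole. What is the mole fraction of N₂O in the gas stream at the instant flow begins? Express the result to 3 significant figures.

0.711

Rate_i ∝ x_i/√M_i (Graham's law weighted by mole fraction), so the effusate composition follows n_i/√M_i.
x_N₂O(eff) = (n_N₂O/√M_N₂O) / (n_N₂O/√M_N₂O + n_HCl/√M_HCl)
= (4.02/√44.01) / (4.02/√44.01 + 1.49/√36.46) = 0.6060/(0.6060 + 0.2468) = 0.711.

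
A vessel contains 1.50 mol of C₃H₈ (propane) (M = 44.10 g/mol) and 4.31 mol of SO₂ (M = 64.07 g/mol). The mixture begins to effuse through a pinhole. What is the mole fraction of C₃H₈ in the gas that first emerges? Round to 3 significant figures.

The effusion rate of species i is ∝ p_i/√M_i ∝ n_i/√M_i.
x_C₃H₈(eff) = (n_C₃H₈/√M_C₃H₈) / (n_C₃H₈/√M_C₃H₈ + n_SO₂/√M_SO₂)
= (1.50/√44.10) / (1.50/√44.10 + 4.31/√64.07) = 0.2259/(0.2259 + 0.5385) = 0.296.

0.296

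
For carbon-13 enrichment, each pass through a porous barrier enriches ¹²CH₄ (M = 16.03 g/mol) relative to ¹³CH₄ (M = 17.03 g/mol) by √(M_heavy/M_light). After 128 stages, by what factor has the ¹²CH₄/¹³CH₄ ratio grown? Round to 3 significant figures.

After 128 stages the ratio has grown by (√(17.03/16.03))^128 = (17.03/16.03)^(128/2).
= 1.06238^64 = 48.1.

48.1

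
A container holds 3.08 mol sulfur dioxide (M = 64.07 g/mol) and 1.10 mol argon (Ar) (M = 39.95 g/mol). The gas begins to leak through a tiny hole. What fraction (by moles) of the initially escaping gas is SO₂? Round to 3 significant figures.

0.689

The effusion rate of species i is ∝ p_i/√M_i ∝ n_i/√M_i.
Mole fraction of SO₂ in the effusate = (n_SO₂/√M_SO₂) / (n_SO₂/√M_SO₂ + n_Ar/√M_Ar)
= (3.08/√64.07) / (3.08/√64.07 + 1.10/√39.95) = 0.3848/(0.3848 + 0.1740) = 0.689.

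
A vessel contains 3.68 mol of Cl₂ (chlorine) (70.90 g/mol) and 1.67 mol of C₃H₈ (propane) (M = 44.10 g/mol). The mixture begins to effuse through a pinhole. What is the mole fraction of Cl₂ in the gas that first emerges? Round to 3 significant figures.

0.635

Each component's effusion rate ∝ (its partial pressure)·(1/√M) ∝ n_i/√M_i.
x_Cl₂(eff) = (n_Cl₂/√M_Cl₂) / (n_Cl₂/√M_Cl₂ + n_C₃H₈/√M_C₃H₈)
= (3.68/√70.90) / (3.68/√70.90 + 1.67/√44.10) = 0.4370/(0.4370 + 0.2515) = 0.635.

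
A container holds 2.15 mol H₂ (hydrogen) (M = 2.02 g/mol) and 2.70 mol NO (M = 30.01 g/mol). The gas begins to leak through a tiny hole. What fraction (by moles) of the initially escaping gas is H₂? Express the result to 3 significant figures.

0.754

Effusion rate of each component ∝ n_i/√M_i (partial pressure × 1/√M).
x_H₂(eff) = (n_H₂/√M_H₂) / (n_H₂/√M_H₂ + n_NO/√M_NO)
= (2.15/√2.02) / (2.15/√2.02 + 2.70/√30.01) = 1.513/(1.513 + 0.4929) = 0.754.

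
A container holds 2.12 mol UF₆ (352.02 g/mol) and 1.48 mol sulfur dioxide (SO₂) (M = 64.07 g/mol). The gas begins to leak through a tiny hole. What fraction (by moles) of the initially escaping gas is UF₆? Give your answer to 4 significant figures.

Effusion rate of each component ∝ n_i/√M_i (partial pressure × 1/√M).
x_UF₆(eff) = (n_UF₆/√M_UF₆) / (n_UF₆/√M_UF₆ + n_SO₂/√M_SO₂)
= (2.12/√352.02) / (2.12/√352.02 + 1.48/√64.07) = 0.1130/(0.1130 + 0.1849) = 0.3793.

0.3793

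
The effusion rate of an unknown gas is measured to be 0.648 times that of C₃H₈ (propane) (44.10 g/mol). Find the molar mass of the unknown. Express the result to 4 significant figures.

Graham's law gives rate_X/rate_C₃H₈ = √(M_C₃H₈/M_X).
0.648 = √(44.10/M_X)
M_X = 44.10 / 0.648² = 44.10 / 0.4199 = 105.0 g/mol

105.0 g/mol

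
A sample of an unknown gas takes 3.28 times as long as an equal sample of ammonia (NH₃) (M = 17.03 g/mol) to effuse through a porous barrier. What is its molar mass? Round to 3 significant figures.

From Graham's law, t_X/t_NH₃ = √(M_X/M_NH₃).
3.28 = √(M_X/17.03)
M_X = 17.03 × 3.28² = 17.03 × 10.76 = 183 g/mol

183 g/mol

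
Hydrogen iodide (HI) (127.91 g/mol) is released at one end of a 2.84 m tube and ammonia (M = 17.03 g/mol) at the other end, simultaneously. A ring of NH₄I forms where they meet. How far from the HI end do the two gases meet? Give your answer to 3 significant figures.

0.759 m

The fronts meet when d_HI + d_NH₃ = L with d_HI/d_NH₃ = √(M_NH₃/M_HI) (Graham's law). Here √(M_NH₃/M_HI) = √(17.03/127.91) = 0.3649.
With d_HI + d_NH₃ = 2.84 m, d_NH₃ = 2.84/(1 + 0.3649) = 2.081 m.
d_HI = 2.84 − 2.081 = 0.759 m.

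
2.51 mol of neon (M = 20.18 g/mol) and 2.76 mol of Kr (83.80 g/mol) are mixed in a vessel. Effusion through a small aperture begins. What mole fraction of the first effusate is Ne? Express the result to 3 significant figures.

The effusion rate of species i is ∝ p_i/√M_i ∝ n_i/√M_i.
So x_Ne in the escaping gas = (n_Ne/√M_Ne) / Σ(n_i/√M_i)
= (2.51/√20.18) / (2.51/√20.18 + 2.76/√83.80) = 0.5587/(0.5587 + 0.3015) = 0.650.

0.650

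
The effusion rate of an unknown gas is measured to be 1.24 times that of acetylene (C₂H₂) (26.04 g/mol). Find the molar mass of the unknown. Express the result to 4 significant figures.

By Graham's law, rate_X/rate_C₂H₂ = √(M_C₂H₂/M_X).
1.24 = √(26.04/M_X)
M_X = 26.04 / 1.24² = 26.04 / 1.538 = 16.94 g/mol

16.94 g/mol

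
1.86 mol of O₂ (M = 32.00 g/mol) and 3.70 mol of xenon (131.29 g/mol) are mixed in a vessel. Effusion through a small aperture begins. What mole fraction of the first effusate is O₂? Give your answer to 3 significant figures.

0.505

Rate_i ∝ x_i/√M_i (Graham's law weighted by mole fraction), so the effusate composition follows n_i/√M_i.
Mole fraction of O₂ in the effusate = (n_O₂/√M_O₂) / (n_O₂/√M_O₂ + n_Xe/√M_Xe)
= (1.86/√32.00) / (1.86/√32.00 + 3.70/√131.29) = 0.3288/(0.3288 + 0.3229) = 0.505.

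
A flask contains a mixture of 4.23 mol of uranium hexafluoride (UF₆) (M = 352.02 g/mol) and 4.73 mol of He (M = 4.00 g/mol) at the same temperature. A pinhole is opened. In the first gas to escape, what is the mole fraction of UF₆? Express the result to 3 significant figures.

Rate_i ∝ x_i/√M_i (Graham's law weighted by mole fraction), so the effusate composition follows n_i/√M_i.
Mole fraction of UF₆ in the effusate = (n_UF₆/√M_UF₆) / (n_UF₆/√M_UF₆ + n_He/√M_He)
= (4.23/√352.02) / (4.23/√352.02 + 4.73/√4.00) = 0.2255/(0.2255 + 2.365) = 0.0870.

0.0870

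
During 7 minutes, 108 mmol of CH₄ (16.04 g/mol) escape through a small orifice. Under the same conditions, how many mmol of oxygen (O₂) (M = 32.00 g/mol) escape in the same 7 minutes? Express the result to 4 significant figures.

76.46 mmol

Graham's law gives rate_O₂/rate_CH₄ = √(M_CH₄/M_O₂) = √(16.04/32.00) = √0.5012 = 0.7080.
So the amount for O₂ is 108 × 0.7080 = 76.46 mmol.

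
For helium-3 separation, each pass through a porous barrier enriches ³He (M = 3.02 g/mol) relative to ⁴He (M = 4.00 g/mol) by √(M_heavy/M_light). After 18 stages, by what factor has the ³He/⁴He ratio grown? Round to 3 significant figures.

Each stage multiplies the ratio by α = √(4.00/3.02), so after 18 stages the overall factor is α^18 = (4.00/3.02)^(18/2).
= 1.32450^9 = 12.5.

12.5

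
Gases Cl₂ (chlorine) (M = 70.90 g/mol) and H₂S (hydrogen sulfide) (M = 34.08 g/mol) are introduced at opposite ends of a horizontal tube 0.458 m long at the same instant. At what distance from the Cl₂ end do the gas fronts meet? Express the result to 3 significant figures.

The fronts meet when d_Cl₂ + d_H₂S = L with d_Cl₂/d_H₂S = √(M_H₂S/M_Cl₂) (Graham's law). Here √(M_H₂S/M_Cl₂) = √(34.08/70.90) = 0.6933.
With d_Cl₂ + d_H₂S = 0.458 m, d_H₂S = 0.458/(1 + 0.6933) = 0.2705 m.
d_Cl₂ = 0.458 − 0.2705 = 0.188 m.

0.188 m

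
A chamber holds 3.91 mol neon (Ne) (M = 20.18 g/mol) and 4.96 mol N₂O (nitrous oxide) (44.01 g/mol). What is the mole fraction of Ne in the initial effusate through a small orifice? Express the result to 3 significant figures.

Effusion rate of each component ∝ n_i/√M_i (partial pressure × 1/√M).
x_Ne(eff) = (n_Ne/√M_Ne) / (n_Ne/√M_Ne + n_N₂O/√M_N₂O)
= (3.91/√20.18) / (3.91/√20.18 + 4.96/√44.01) = 0.8704/(0.8704 + 0.7477) = 0.538.

0.538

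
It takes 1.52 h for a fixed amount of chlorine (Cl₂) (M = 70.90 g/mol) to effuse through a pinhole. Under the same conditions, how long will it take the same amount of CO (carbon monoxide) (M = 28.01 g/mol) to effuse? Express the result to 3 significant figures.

By Graham's law, t_CO/t_Cl₂ = √(M_CO/M_Cl₂) = √(28.01/70.90) = √0.3951 = 0.6285.
So the time for CO is 1.52 × 0.6285 = 0.955 h.

0.955 h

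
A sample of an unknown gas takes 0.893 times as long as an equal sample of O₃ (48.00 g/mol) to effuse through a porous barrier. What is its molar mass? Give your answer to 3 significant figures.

Graham's law gives t_X/t_O₃ = √(M_X/M_O₃).
0.893 = √(M_X/48.00)
M_X = 48.00 × 0.893² = 48.00 × 0.7974 = 38.3 g/mol

38.3 g/mol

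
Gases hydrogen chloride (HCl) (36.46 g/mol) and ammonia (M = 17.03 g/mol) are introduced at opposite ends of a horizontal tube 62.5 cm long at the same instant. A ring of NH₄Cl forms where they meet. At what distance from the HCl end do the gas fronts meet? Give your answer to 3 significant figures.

25.4 cm

Graham's law gives d_HCl/d_NH₃ = rate_HCl/rate_NH₃ = √(M_NH₃/M_HCl) = √(17.03/36.46) = 0.6834.
With d_HCl + d_NH₃ = 62.5 cm, d_NH₃ = 62.5/(1 + 0.6834) = 37.13 cm.
d_HCl = 62.5 − 37.13 = 25.4 cm.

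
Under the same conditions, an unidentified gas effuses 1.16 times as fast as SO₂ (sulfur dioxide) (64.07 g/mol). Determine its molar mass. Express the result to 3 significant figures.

Using Graham's law: rate_X/rate_SO₂ = √(M_SO₂/M_X).
1.16 = √(64.07/M_X)
M_X = 64.07 / 1.16² = 64.07 / 1.346 = 47.6 g/mol

47.6 g/mol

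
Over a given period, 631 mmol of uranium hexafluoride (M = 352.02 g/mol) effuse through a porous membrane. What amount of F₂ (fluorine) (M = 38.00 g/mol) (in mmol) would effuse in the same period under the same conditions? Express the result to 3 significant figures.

Since effusion rate ∝ 1/√M, rate_F₂/rate_UF₆ = √(M_UF₆/M_F₂) = √(352.02/38.00) = √9.264 = 3.044.
So the amount for F₂ is 631 × 3.044 = 1920 mmol.

1920 mmol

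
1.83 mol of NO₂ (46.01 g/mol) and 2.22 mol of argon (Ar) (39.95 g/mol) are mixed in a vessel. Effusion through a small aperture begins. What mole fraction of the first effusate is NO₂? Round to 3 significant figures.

Effusion rate of each component ∝ n_i/√M_i (partial pressure × 1/√M).
Mole fraction of NO₂ in the effusate = (n_NO₂/√M_NO₂) / (n_NO₂/√M_NO₂ + n_Ar/√M_Ar)
= (1.83/√46.01) / (1.83/√46.01 + 2.22/√39.95) = 0.2698/(0.2698 + 0.3512) = 0.434.

0.434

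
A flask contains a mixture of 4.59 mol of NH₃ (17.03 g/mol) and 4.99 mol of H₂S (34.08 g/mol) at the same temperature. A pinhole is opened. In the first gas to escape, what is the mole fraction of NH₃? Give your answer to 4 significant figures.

0.5655

The effusion rate of species i is ∝ p_i/√M_i ∝ n_i/√M_i.
Mole fraction of NH₃ in the effusate = (n_NH₃/√M_NH₃) / (n_NH₃/√M_NH₃ + n_H₂S/√M_H₂S)
= (4.59/√17.03) / (4.59/√17.03 + 4.99/√34.08) = 1.112/(1.112 + 0.8548) = 0.5655.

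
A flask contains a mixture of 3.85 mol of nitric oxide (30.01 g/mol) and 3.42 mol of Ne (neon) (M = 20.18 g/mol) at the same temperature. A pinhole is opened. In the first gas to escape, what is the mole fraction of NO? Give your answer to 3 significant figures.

0.480

The effusion rate of species i is ∝ p_i/√M_i ∝ n_i/√M_i.
So x_NO in the escaping gas = (n_NO/√M_NO) / Σ(n_i/√M_i)
= (3.85/√30.01) / (3.85/√30.01 + 3.42/√20.18) = 0.7028/(0.7028 + 0.7613) = 0.480.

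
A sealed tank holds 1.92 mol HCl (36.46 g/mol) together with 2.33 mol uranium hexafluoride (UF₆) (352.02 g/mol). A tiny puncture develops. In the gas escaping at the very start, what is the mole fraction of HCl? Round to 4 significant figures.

Each component's effusion rate ∝ (its partial pressure)·(1/√M) ∝ n_i/√M_i.
Mole fraction of HCl in the effusate = (n_HCl/√M_HCl) / (n_HCl/√M_HCl + n_UF₆/√M_UF₆)
= (1.92/√36.46) / (1.92/√36.46 + 2.33/√352.02) = 0.3180/(0.3180 + 0.1242) = 0.7191.

0.7191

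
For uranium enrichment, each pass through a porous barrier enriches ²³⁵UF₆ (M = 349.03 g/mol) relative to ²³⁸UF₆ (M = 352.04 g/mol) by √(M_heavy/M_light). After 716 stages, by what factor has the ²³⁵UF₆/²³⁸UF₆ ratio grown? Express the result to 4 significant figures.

Overall factor = α^716 with α = √(352.04/349.03), i.e. (352.04/349.03)^(716/2).
= 1.00862^358 = 21.63.

21.63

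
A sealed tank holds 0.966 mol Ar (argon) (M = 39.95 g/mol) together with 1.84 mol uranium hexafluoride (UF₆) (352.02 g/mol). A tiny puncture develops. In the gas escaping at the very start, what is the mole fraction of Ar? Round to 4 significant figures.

Each component's effusion rate ∝ (its partial pressure)·(1/√M) ∝ n_i/√M_i.
So x_Ar in the escaping gas = (n_Ar/√M_Ar) / Σ(n_i/√M_i)
= (0.966/√39.95) / (0.966/√39.95 + 1.84/√352.02) = 0.1528/(0.1528 + 0.09807) = 0.6091.

0.6091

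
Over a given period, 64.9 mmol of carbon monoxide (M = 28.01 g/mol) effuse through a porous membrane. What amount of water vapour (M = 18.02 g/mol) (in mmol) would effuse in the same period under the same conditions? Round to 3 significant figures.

Using Graham's law: rate_H₂O/rate_CO = √(M_CO/M_H₂O) = √(28.01/18.02) = √1.554 = 1.247.
So the amount for H₂O is 64.9 × 1.247 = 80.9 mmol.

80.9 mmol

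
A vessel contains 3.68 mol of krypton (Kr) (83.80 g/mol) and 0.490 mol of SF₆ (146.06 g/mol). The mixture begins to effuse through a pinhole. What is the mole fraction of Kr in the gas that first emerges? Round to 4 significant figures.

0.9084

Each component's effusion rate ∝ (its partial pressure)·(1/√M) ∝ n_i/√M_i.
So x_Kr in the escaping gas = (n_Kr/√M_Kr) / Σ(n_i/√M_i)
= (3.68/√83.80) / (3.68/√83.80 + 0.490/√146.06) = 0.4020/(0.4020 + 0.04054) = 0.9084.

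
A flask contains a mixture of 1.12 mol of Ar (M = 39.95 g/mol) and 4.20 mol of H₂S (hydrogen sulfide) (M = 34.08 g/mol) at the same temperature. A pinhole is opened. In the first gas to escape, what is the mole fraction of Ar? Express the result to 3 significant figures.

0.198

Rate_i ∝ x_i/√M_i (Graham's law weighted by mole fraction), so the effusate composition follows n_i/√M_i.
Mole fraction of Ar in the effusate = (n_Ar/√M_Ar) / (n_Ar/√M_Ar + n_H₂S/√M_H₂S)
= (1.12/√39.95) / (1.12/√39.95 + 4.20/√34.08) = 0.1772/(0.1772 + 0.7194) = 0.198.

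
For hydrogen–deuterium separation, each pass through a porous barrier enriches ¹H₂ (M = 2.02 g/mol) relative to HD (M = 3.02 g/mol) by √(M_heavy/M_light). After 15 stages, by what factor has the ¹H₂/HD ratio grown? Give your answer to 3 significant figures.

20.4

Overall factor = α^15 with α = √(3.02/2.02), i.e. (3.02/2.02)^(15/2).
= 1.49505^(15/2) = 20.4.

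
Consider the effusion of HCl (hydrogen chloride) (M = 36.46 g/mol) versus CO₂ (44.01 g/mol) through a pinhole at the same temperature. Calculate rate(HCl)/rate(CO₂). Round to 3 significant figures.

1.10

Since effusion rate ∝ 1/√M, rate_HCl/rate_CO₂ = √(M_CO₂/M_HCl) = √(44.01/36.46) = √1.207 = 1.10.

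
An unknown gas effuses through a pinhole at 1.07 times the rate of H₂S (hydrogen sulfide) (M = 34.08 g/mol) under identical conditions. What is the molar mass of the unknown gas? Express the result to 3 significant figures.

29.8 g/mol

From Graham's law, rate_X/rate_H₂S = √(M_H₂S/M_X).
1.07 = √(34.08/M_X)
M_X = 34.08 / 1.07² = 34.08 / 1.145 = 29.8 g/mol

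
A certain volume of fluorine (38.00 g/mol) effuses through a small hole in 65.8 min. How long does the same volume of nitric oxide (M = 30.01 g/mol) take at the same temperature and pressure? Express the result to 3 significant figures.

58.5 min

Graham's law gives t_NO/t_F₂ = √(M_NO/M_F₂) = √(30.01/38.00) = √0.7897 = 0.8887.
So the time for NO is 65.8 × 0.8887 = 58.5 min.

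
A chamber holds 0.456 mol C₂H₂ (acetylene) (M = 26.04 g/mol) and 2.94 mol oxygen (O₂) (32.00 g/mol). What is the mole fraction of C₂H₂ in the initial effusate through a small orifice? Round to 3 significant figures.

0.147

Each component's effusion rate ∝ (its partial pressure)·(1/√M) ∝ n_i/√M_i.
So x_C₂H₂ in the escaping gas = (n_C₂H₂/√M_C₂H₂) / Σ(n_i/√M_i)
= (0.456/√26.04) / (0.456/√26.04 + 2.94/√32.00) = 0.08936/(0.08936 + 0.5197) = 0.147.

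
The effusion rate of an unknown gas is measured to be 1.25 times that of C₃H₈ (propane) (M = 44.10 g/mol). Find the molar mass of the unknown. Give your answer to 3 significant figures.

Graham's law gives rate_X/rate_C₃H₈ = √(M_C₃H₈/M_X).
1.25 = √(44.10/M_X)
M_X = 44.10 / 1.25² = 44.10 / 1.562 = 28.2 g/mol

28.2 g/mol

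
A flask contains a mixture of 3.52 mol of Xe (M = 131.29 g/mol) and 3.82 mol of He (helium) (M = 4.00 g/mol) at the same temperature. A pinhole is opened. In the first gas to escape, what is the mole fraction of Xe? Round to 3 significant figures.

0.139

Each component's effusion rate ∝ (its partial pressure)·(1/√M) ∝ n_i/√M_i.
x_Xe(eff) = (n_Xe/√M_Xe) / (n_Xe/√M_Xe + n_He/√M_He)
= (3.52/√131.29) / (3.52/√131.29 + 3.82/√4.00) = 0.3072/(0.3072 + 1.910) = 0.139.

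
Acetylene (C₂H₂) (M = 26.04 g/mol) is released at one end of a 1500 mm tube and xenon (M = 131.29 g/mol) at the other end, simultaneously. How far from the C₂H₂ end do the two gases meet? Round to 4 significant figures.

Graham's law gives d_C₂H₂/d_Xe = rate_C₂H₂/rate_Xe = √(M_Xe/M_C₂H₂) = √(131.29/26.04) = 2.245.
With d_C₂H₂ + d_Xe = 1500 mm, d_Xe = 1500/(1 + 2.245) = 462.2 mm.
d_C₂H₂ = 1500 − 462.2 = 1038 mm.

1038 mm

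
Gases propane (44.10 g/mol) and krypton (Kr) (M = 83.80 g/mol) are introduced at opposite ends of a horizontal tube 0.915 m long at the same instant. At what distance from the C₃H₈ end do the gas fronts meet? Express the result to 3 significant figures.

In equal time, each gas travels a distance ∝ its rate ∝ 1/√M, so d_C₃H₈/d_Kr = √(M_Kr/M_C₃H₈) = √(83.80/44.10) = 1.378.
With d_C₃H₈ + d_Kr = 0.915 m, d_Kr = 0.915/(1 + 1.378) = 0.3847 m.
d_C₃H₈ = 0.915 − 0.3847 = 0.530 m.

0.530 m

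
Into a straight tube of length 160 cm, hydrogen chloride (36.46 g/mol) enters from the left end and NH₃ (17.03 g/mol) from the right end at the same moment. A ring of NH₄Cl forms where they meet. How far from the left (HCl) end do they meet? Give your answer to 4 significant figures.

64.96 cm

In equal time, each gas travels a distance ∝ its rate ∝ 1/√M, so d_HCl/d_NH₃ = √(M_NH₃/M_HCl) = √(17.03/36.46) = 0.6834.
With d_HCl + d_NH₃ = 160 cm, d_NH₃ = 160/(1 + 0.6834) = 95.04 cm.
d_HCl = 160 − 95.04 = 64.96 cm.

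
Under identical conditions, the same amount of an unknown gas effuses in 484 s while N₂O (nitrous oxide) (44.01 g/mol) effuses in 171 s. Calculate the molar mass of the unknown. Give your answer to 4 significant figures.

352.6 g/mol

Graham's law gives t_X/t_N₂O = √(M_X/M_N₂O).
484/171 = 2.830 = √(M_X/44.01)
M_X = 44.01 × 2.830² = 44.01 × 8.011 = 352.6 g/mol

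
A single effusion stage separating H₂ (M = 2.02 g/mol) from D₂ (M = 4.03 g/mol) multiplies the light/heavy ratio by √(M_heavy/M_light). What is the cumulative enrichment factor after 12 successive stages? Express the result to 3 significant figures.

The single-stage factor is √(M_heavy/M_light), so 12 stages give [√(4.03/2.02)]^12 = (4.03/2.02)^(12/2).
= 1.99505^6 = 63.1.

63.1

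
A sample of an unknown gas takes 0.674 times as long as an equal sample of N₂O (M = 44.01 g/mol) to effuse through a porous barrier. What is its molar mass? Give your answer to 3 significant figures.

By Graham's law, t_X/t_N₂O = √(M_X/M_N₂O).
0.674 = √(M_X/44.01)
M_X = 44.01 × 0.674² = 44.01 × 0.4543 = 20.0 g/mol

20.0 g/mol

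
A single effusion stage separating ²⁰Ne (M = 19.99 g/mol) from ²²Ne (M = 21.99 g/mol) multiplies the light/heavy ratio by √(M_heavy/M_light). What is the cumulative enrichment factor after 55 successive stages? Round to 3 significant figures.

13.8

The single-stage factor is √(M_heavy/M_light), so 55 stages give [√(21.99/19.99)]^55 = (21.99/19.99)^(55/2).
= 1.10005^(55/2) = 13.8.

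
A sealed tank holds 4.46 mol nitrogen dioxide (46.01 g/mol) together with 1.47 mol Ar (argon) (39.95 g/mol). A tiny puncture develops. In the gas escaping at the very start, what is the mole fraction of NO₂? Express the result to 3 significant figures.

0.739

Each component's effusion rate ∝ (its partial pressure)·(1/√M) ∝ n_i/√M_i.
x_NO₂(eff) = (n_NO₂/√M_NO₂) / (n_NO₂/√M_NO₂ + n_Ar/√M_Ar)
= (4.46/√46.01) / (4.46/√46.01 + 1.47/√39.95) = 0.6575/(0.6575 + 0.2326) = 0.739.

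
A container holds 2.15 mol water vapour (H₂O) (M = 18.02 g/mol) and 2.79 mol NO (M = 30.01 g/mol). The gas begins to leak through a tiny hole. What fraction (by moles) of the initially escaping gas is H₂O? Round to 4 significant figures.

0.4986

The effusion rate of species i is ∝ p_i/√M_i ∝ n_i/√M_i.
x_H₂O(eff) = (n_H₂O/√M_H₂O) / (n_H₂O/√M_H₂O + n_NO/√M_NO)
= (2.15/√18.02) / (2.15/√18.02 + 2.79/√30.01) = 0.5065/(0.5065 + 0.5093) = 0.4986.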